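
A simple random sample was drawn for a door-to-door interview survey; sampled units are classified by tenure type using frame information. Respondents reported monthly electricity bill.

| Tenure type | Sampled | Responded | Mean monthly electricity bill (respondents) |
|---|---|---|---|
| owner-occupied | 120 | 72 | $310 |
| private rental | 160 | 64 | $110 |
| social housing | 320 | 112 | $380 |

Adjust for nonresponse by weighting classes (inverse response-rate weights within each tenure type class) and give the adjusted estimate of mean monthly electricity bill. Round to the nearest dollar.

$294

Response rates by class: owner-occupied 72/120 = 60%, private rental 64/160 = 40%, social housing 112/320 = 35%.
Inverse-response-rate weighting restores each class to its sampled count, so class totals weight by n_sampled:
  owner-occupied: 120 × 310 = 37,200
  private rental: 160 × 110 = 17,600
  social housing: 320 × 380 = 121,600
Adjusted estimate = 176,400 / 600 = 294 → $294.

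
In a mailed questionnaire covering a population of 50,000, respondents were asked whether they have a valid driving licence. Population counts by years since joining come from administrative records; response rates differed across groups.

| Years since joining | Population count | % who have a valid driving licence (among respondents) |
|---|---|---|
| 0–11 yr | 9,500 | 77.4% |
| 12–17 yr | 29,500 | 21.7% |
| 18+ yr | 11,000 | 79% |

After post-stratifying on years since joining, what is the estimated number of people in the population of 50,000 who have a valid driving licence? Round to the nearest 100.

Each cell contributes its population count × the respondent rate:
  0–11 yr: 9,500 × 77.4% = 7353
  12–17 yr: 29,500 × 21.7% = 6401.5
  18+ yr: 11,000 × 79% = 8690
Estimated total = 22444.5 → 22,400.

22,400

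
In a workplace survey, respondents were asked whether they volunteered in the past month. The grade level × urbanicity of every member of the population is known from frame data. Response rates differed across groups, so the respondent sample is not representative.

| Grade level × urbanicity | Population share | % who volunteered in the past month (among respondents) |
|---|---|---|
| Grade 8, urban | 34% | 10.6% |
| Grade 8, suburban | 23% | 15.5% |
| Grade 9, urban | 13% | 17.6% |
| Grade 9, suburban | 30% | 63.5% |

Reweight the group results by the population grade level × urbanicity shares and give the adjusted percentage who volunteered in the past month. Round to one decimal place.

28.5%

Reweight to the known grade level × urbanicity distribution:
  Grade 8, urban: 0.34 × 10.6 = 3.604
  Grade 8, suburban: 0.23 × 15.5 = 3.565
  Grade 9, urban: 0.13 × 17.6 = 2.288
  Grade 9, suburban: 0.3 × 63.5 = 19.05
Post-stratified estimate = 28.507 → 28.5%.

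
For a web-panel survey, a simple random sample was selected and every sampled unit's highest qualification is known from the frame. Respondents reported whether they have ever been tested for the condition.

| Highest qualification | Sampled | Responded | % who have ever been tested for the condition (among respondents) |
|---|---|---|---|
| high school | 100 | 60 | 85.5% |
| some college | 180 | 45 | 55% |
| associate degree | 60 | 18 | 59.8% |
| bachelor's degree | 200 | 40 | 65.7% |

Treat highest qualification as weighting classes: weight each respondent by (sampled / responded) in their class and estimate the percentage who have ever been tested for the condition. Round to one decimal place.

Class response rates: high school 60/100 = 60%, some college 45/180 = 25%, associate degree 18/60 = 30%, bachelor's degree 40/200 = 20%.
With weight = n_sampled/n_responded per class, the weighted class total is n_sampled:
  high school: 100 × 85.5 = 8550
  some college: 180 × 55 = 9900
  associate degree: 60 × 59.8 = 3588
  bachelor's degree: 200 × 65.7 = 13,140
Adjusted estimate = 35,178 / 540 = 65.1444 → 65.1%.

65.1%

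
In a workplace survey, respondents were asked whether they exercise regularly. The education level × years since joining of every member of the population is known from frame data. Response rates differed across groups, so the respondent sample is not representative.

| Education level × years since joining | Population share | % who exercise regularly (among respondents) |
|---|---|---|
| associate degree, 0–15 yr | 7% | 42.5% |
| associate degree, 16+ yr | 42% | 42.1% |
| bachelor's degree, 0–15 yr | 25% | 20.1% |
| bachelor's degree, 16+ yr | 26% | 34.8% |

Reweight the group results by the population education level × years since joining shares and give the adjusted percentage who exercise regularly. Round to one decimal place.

Each cell contributes population-share × respondent value:
  associate degree, 0–15 yr: 0.07 × 42.5 = 2.975
  associate degree, 16+ yr: 0.42 × 42.1 = 17.682
  bachelor's degree, 0–15 yr: 0.25 × 20.1 = 5.025
  bachelor's degree, 16+ yr: 0.26 × 34.8 = 9.048
Post-stratified estimate = 34.73 → 34.7%.

34.7%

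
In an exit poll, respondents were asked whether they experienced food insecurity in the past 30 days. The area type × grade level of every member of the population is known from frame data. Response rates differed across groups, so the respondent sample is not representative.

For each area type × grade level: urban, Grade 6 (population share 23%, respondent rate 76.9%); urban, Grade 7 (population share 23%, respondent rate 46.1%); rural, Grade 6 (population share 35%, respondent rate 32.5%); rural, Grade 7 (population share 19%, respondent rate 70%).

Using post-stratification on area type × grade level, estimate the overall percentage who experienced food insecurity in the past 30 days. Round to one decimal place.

53.0%

Reweight to the known area type × grade level distribution:
  urban, Grade 6: 0.23 × 76.9 = 17.687
  urban, Grade 7: 0.23 × 46.1 = 10.603
  rural, Grade 6: 0.35 × 32.5 = 11.375
  rural, Grade 7: 0.19 × 70 = 13.3
Post-stratified estimate = 52.965 → 53.0%.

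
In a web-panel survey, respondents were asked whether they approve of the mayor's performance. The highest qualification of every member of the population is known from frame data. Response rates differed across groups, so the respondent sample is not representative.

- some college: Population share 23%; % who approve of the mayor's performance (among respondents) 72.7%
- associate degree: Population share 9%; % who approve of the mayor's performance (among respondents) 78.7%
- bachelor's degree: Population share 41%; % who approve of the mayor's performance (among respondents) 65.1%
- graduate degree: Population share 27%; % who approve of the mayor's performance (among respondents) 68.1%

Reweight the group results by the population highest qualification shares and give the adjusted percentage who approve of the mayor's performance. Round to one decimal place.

Each cell contributes population-share × respondent value:
  some college: 0.23 × 72.7 = 16.721
  associate degree: 0.09 × 78.7 = 7.083
  bachelor's degree: 0.41 × 65.1 = 26.691
  graduate degree: 0.27 × 68.1 = 18.387
Post-stratified estimate = 68.882 → 68.9%.

68.9%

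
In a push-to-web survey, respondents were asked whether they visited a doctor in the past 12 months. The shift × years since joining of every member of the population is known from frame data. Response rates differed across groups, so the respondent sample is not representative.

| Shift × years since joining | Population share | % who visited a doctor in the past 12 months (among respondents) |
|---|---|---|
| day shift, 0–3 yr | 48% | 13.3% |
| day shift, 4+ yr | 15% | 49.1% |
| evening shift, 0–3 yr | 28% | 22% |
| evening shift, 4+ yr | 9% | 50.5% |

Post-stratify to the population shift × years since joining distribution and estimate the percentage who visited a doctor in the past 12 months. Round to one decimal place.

Each cell contributes population-share × respondent value:
  day shift, 0–3 yr: 0.48 × 13.3 = 6.384
  day shift, 4+ yr: 0.15 × 49.1 = 7.365
  evening shift, 0–3 yr: 0.28 × 22 = 6.16
  evening shift, 4+ yr: 0.09 × 50.5 = 4.545
Post-stratified estimate = 24.454 → 24.5%.

24.5%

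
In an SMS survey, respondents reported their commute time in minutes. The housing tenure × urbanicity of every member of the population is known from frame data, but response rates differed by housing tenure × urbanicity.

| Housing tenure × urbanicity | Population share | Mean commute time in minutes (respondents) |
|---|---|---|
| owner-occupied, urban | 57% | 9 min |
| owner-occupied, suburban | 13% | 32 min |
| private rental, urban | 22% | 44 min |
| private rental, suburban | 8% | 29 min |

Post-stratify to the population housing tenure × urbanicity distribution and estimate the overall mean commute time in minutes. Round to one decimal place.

Reweight to the known housing tenure × urbanicity distribution:
  owner-occupied, urban: 0.57 × 9 = 5.13
  owner-occupied, suburban: 0.13 × 32 = 4.16
  private rental, urban: 0.22 × 44 = 9.68
  private rental, suburban: 0.08 × 29 = 2.32
Post-stratified estimate = 21.29 → 21.3.

21.3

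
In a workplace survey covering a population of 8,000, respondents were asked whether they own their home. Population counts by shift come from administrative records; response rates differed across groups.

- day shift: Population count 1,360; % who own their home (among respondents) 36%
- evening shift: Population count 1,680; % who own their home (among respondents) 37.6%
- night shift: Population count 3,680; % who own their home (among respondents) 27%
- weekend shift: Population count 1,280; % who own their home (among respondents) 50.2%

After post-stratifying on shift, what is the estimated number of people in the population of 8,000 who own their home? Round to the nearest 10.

2,760

Each cell contributes its population count × the respondent rate:
  day shift: 1,360 × 36% = 489.6
  evening shift: 1,680 × 37.6% = 631.68
  night shift: 3,680 × 27% = 993.6
  weekend shift: 1,280 × 50.2% = 642.56
Estimated total = 2757.44 → 2,760.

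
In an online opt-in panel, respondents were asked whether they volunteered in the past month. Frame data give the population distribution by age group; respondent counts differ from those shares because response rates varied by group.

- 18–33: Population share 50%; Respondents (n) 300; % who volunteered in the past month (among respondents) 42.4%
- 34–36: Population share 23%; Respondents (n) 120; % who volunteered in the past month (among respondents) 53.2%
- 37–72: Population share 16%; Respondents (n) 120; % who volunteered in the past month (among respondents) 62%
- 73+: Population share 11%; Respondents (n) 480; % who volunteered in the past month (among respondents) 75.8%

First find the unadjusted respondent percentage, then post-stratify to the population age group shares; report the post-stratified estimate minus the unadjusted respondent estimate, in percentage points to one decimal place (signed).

Unadjusted (pooled respondent) estimate weights by respondent counts:
  (300/1020)×42.4 + (120/1020)×53.2 + (120/1020)×62 + (480/1020)×75.8 = 61.6941%
Post-stratifying to population shares instead:
  0.5×42.4 + 0.23×53.2 + 0.16×62 + 0.11×75.8 = 51.694%
Difference = 51.694 − 61.6941 = -10.0001 pp.

-10.0 percentage points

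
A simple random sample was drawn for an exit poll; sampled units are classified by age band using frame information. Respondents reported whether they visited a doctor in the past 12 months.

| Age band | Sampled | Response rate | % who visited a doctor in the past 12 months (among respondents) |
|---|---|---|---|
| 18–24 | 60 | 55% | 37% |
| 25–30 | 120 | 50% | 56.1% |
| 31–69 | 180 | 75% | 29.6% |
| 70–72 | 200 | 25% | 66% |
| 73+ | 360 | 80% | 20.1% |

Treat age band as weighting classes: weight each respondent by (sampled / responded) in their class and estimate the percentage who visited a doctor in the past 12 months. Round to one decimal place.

37.7%

Each respondent's weight = sampled/responded in their class; summing within a class gives n_sampled, so:
  18–24: 60 × 37 = 2220
  25–30: 120 × 56.1 = 6732
  31–69: 180 × 29.6 = 5328
  70–72: 200 × 66 = 13,200
  73+: 360 × 20.1 = 7236
Adjusted estimate = 34,716 / 920 = 37.7348 → 37.7%.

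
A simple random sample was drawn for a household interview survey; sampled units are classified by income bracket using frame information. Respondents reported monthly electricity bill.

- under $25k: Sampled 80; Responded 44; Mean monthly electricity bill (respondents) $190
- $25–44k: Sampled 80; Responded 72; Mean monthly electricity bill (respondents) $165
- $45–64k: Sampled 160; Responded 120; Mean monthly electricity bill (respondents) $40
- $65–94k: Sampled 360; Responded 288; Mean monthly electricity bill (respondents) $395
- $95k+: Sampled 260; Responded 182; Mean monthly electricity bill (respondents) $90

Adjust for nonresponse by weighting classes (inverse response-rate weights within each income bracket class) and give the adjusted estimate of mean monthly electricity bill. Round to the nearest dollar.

$213

Class response rates: under $25k 44/80 = 55%, $25–44k 72/80 = 90%, $45–64k 120/160 = 75%, $65–94k 288/360 = 80%, $95k+ 182/260 = 70%.
With weight = n_sampled/n_responded per class, the weighted class total is n_sampled:
  under $25k: 80 × 190 = 15,200
  $25–44k: 80 × 165 = 13,200
  $45–64k: 160 × 40 = 6400
  $65–94k: 360 × 395 = 142,200
  $95k+: 260 × 90 = 23,400
Adjusted estimate = 200,400 / 940 = 213.191 → $213.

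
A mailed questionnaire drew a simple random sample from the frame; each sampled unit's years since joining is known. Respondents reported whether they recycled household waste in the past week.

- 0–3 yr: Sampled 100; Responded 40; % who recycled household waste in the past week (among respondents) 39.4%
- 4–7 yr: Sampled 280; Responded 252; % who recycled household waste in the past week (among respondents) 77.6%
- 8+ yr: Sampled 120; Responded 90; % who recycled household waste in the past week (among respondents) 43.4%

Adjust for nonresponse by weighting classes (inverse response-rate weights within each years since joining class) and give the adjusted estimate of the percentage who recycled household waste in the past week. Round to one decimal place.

61.8%

Response rates by class: 0–3 yr 40/100 = 40%, 4–7 yr 252/280 = 90%, 8+ yr 90/120 = 75%.
Each respondent's weight = sampled/responded in their class; summing within a class gives n_sampled, so:
  0–3 yr: 100 × 39.4 = 3940
  4–7 yr: 280 × 77.6 = 21,728
  8+ yr: 120 × 43.4 = 5208
Adjusted estimate = 30,876 / 500 = 61.752 → 61.8%.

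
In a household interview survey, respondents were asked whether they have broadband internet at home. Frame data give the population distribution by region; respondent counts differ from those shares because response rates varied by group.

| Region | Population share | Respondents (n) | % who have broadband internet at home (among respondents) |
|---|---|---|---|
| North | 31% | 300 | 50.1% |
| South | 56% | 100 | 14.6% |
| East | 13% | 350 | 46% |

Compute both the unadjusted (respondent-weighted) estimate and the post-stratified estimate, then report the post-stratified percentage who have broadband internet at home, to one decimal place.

Unadjusted (pooled respondent) estimate weights by respondent counts:
  (300/750)×50.1 + (100/750)×14.6 + (350/750)×46 = 43.4533%
Post-stratifying to population shares instead:
  0.31×50.1 + 0.56×14.6 + 0.13×46 = 29.687%

29.7%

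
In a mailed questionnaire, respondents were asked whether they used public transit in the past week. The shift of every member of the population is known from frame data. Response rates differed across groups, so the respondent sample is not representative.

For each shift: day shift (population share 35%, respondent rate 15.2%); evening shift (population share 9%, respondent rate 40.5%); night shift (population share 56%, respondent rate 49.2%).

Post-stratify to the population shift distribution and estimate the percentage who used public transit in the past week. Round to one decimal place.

Reweight to the known shift distribution:
  day shift: 0.35 × 15.2 = 5.32
  evening shift: 0.09 × 40.5 = 3.645
  night shift: 0.56 × 49.2 = 27.552
Post-stratified estimate = 36.517 → 36.5%.

36.5%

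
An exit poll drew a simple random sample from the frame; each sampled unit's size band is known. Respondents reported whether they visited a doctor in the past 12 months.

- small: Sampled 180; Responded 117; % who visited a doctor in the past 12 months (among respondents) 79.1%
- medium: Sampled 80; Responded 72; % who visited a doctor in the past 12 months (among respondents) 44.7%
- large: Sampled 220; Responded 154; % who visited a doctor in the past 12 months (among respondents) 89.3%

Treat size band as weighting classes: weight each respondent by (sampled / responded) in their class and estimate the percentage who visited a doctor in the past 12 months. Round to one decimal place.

78.0%

Response rates by class: small 117/180 = 65%, medium 72/80 = 90%, large 154/220 = 70%.
Weighting each respondent by the inverse class response rate inflates each class back to its sampled size, so the class weight is n_sampled:
  small: 180 × 79.1 = 14238
  medium: 80 × 44.7 = 3576
  large: 220 × 89.3 = 19,646
Adjusted estimate = 37,460 / 480 = 78.0417 → 78.0%.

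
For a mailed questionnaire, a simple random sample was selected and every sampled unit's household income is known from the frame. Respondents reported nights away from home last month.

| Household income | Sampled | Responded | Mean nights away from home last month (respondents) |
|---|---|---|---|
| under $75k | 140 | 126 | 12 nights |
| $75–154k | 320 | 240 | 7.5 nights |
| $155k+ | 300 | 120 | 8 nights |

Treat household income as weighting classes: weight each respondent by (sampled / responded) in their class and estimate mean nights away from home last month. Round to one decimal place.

Response rates by class: under $75k 126/140 = 90%, $75–154k 240/320 = 75%, $155k+ 120/300 = 40%.
With weight = n_sampled/n_responded per class, the weighted class total is n_sampled:
  under $75k: 140 × 12 = 1680
  $75–154k: 320 × 7.5 = 2400
  $155k+: 300 × 8 = 2400
Adjusted estimate = 6480 / 760 = 8.52632 → 8.5.

8.5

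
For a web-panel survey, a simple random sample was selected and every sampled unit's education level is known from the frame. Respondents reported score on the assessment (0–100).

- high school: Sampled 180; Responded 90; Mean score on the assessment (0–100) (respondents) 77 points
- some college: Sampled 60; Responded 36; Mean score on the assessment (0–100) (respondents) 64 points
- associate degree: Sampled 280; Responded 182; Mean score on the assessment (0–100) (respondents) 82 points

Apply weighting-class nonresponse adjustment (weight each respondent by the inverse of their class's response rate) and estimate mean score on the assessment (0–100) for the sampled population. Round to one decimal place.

78.2

Response rates by class: high school 90/180 = 50%, some college 36/60 = 60%, associate degree 182/280 = 65%.
Each respondent's weight = sampled/responded in their class; summing within a class gives n_sampled, so:
  high school: 180 × 77 = 13,860
  some college: 60 × 64 = 3840
  associate degree: 280 × 82 = 22,960
Adjusted estimate = 40,660 / 520 = 78.1923 → 78.2.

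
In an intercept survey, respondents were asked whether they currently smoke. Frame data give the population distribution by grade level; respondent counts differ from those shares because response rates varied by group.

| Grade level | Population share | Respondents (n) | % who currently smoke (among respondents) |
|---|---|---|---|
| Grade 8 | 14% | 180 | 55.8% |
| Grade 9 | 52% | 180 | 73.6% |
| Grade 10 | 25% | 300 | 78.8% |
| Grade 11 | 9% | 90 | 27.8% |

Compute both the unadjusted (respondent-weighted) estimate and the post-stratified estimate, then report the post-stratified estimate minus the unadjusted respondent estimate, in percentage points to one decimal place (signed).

Without adjustment, the pooled respondent share is:
  (180/750)×55.8 + (180/750)×73.6 + (300/750)×78.8 + (90/750)×27.8 = 65.912%
Post-stratifying to population shares instead:
  0.14×55.8 + 0.52×73.6 + 0.25×78.8 + 0.09×27.8 = 68.286%
Difference = 68.286 − 65.912 = 2.374 pp.

+2.4 percentage points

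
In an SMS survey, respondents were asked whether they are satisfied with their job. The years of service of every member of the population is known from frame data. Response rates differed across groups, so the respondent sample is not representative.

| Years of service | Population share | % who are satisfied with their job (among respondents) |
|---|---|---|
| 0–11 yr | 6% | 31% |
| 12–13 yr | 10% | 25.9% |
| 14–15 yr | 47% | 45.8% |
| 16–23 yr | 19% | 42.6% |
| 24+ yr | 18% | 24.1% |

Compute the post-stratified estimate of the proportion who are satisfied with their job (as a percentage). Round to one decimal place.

Post-stratification weights by population share, not respondent share:
  0–11 yr: 0.06 × 31 = 1.86
  12–13 yr: 0.1 × 25.9 = 2.59
  14–15 yr: 0.47 × 45.8 = 21.526
  16–23 yr: 0.19 × 42.6 = 8.094
  24+ yr: 0.18 × 24.1 = 4.338
Post-stratified estimate = 38.408 → 38.4%.

38.4%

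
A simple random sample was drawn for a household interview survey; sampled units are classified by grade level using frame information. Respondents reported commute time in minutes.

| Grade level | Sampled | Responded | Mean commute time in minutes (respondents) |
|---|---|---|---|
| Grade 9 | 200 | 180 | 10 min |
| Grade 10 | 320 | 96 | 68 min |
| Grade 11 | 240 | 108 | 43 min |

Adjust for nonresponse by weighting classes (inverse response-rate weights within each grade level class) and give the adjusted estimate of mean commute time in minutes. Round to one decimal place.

44.8

Response rates by class: Grade 9 180/200 = 90%, Grade 10 96/320 = 30%, Grade 11 108/240 = 45%.
Inverse-response-rate weighting restores each class to its sampled count, so class totals weight by n_sampled:
  Grade 9: 200 × 10 = 2000
  Grade 10: 320 × 68 = 21,760
  Grade 11: 240 × 43 = 10,320
Adjusted estimate = 34,080 / 760 = 44.8421 → 44.8.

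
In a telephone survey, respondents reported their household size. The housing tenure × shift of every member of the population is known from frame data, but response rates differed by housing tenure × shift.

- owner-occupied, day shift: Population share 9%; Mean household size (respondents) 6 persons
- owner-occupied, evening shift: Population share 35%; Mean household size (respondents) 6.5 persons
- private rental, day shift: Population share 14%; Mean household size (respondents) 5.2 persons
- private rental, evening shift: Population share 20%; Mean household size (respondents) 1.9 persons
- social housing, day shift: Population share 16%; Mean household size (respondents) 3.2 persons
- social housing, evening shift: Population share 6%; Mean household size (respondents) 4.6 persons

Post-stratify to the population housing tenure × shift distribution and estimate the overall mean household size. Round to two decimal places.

Each cell contributes population-share × respondent value:
  owner-occupied, day shift: 0.09 × 6 = 0.54
  owner-occupied, evening shift: 0.35 × 6.5 = 2.275
  private rental, day shift: 0.14 × 5.2 = 0.728
  private rental, evening shift: 0.2 × 1.9 = 0.38
  social housing, day shift: 0.16 × 3.2 = 0.512
  social housing, evening shift: 0.06 × 4.6 = 0.276
Post-stratified estimate = 4.711 → 4.71.

4.71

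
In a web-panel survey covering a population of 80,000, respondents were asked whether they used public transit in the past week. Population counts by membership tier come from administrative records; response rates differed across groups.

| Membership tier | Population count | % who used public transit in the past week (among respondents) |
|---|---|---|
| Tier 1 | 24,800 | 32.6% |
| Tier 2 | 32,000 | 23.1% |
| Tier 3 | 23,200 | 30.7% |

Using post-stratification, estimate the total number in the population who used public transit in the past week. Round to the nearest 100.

22,600

Each cell contributes its population count × the respondent rate:
  Tier 1: 24,800 × 32.6% = 8084.8
  Tier 2: 32,000 × 23.1% = 7392
  Tier 3: 23,200 × 30.7% = 7122.4
Estimated total = 22599.2 → 22,600.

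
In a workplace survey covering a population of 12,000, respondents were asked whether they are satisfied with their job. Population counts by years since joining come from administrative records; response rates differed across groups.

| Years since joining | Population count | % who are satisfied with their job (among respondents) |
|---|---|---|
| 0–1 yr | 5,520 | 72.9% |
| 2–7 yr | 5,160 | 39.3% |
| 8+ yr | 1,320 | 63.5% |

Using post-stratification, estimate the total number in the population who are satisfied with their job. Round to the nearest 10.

6,890

Each cell contributes its population count × the respondent rate:
  0–1 yr: 5,520 × 72.9% = 4024.08
  2–7 yr: 5,160 × 39.3% = 2027.88
  8+ yr: 1,320 × 63.5% = 838.2
Estimated total = 6890.16 → 6,890.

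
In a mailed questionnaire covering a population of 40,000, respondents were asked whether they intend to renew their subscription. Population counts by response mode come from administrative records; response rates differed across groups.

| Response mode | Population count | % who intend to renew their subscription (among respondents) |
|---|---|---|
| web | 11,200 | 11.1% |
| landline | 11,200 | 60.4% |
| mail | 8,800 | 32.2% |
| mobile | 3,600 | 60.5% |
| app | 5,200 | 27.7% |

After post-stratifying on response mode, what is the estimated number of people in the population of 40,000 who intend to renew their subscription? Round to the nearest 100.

Estimated count per cell = population count × respondent percentage:
  web: 11,200 × 11.1% = 1243.2
  landline: 11,200 × 60.4% = 6764.8
  mail: 8,800 × 32.2% = 2833.6
  mobile: 3,600 × 60.5% = 2178
  app: 5,200 × 27.7% = 1440.4
Estimated total = 14,460 → 14,500.

14,500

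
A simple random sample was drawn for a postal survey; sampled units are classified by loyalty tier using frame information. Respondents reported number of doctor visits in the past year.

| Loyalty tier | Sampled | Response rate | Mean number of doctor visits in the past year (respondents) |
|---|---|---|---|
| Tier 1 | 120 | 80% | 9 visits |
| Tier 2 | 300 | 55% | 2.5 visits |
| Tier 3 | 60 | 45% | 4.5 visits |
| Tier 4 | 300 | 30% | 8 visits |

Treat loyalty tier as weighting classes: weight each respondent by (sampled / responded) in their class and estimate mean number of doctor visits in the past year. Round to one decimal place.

Each respondent's weight = sampled/responded in their class; summing within a class gives n_sampled, so:
  Tier 1: 120 × 9 = 1080
  Tier 2: 300 × 2.5 = 750
  Tier 3: 60 × 4.5 = 270
  Tier 4: 300 × 8 = 2400
Adjusted estimate = 4500 / 780 = 5.76923 → 5.8.

5.8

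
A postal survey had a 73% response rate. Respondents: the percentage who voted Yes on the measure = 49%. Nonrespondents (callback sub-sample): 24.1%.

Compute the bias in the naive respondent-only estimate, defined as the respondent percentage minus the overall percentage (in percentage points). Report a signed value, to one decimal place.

Nonresponse fraction = 1 − 0.73 = 0.27.
Bias = (nonresponse fraction) × (respondent percentage − nonrespondent percentage)
     = 0.27 × (49 − 24.1) = 0.27 × 24.9 = 6.723.

+6.7 percentage points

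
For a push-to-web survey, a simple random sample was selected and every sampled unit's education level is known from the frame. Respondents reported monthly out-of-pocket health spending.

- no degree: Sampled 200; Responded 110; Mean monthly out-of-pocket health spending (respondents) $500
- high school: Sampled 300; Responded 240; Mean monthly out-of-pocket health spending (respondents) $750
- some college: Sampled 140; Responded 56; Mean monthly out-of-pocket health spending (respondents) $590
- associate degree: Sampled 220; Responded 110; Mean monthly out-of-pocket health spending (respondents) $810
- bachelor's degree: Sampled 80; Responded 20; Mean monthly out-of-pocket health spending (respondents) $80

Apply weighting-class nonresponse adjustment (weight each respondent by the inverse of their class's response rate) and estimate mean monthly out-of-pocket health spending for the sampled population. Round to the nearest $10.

$630

Response rates by class: no degree 110/200 = 55%, high school 240/300 = 80%, some college 56/140 = 40%, associate degree 110/220 = 50%, bachelor's degree 20/80 = 25%.
Weighting each respondent by the inverse class response rate inflates each class back to its sampled size, so the class weight is n_sampled:
  no degree: 200 × 500 = 100,000
  high school: 300 × 750 = 225,000
  some college: 140 × 590 = 82,600
  associate degree: 220 × 810 = 178,200
  bachelor's degree: 80 × 80 = 6400
Adjusted estimate = 592,200 / 940 = 630 → $630.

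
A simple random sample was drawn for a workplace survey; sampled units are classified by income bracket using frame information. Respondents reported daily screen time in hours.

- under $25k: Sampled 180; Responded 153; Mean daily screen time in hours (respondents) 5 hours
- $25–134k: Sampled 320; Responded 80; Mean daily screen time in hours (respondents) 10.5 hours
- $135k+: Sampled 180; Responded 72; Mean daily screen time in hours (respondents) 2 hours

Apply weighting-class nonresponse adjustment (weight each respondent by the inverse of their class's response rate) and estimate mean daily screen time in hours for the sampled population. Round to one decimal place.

Class response rates: under $25k 153/180 = 85%, $25–134k 80/320 = 25%, $135k+ 72/180 = 40%.
Inverse-response-rate weighting restores each class to its sampled count, so class totals weight by n_sampled:
  under $25k: 180 × 5 = 900
  $25–134k: 320 × 10.5 = 3360
  $135k+: 180 × 2 = 360
Adjusted estimate = 4620 / 680 = 6.79412 → 6.8.

6.8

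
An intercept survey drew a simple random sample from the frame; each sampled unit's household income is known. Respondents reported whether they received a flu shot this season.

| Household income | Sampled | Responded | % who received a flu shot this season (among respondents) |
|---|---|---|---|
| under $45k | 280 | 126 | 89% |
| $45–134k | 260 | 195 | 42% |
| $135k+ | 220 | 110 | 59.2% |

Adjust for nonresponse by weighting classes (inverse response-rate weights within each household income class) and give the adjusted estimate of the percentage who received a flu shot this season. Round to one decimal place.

64.3%

Response rates by class: under $45k 126/280 = 45%, $45–134k 195/260 = 75%, $135k+ 110/220 = 50%.
Inverse-response-rate weighting restores each class to its sampled count, so class totals weight by n_sampled:
  under $45k: 280 × 89 = 24,920
  $45–134k: 260 × 42 = 10,920
  $135k+: 220 × 59.2 = 13,024
Adjusted estimate = 48,864 / 760 = 64.2947 → 64.3%.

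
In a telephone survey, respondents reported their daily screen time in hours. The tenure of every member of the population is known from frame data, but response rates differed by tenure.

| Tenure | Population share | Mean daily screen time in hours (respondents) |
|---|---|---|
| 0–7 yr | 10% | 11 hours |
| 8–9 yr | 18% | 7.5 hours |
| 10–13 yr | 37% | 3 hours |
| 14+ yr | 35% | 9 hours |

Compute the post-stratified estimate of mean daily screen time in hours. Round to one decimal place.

6.7

Each cell contributes population-share × respondent value:
  0–7 yr: 0.1 × 11 = 1.1
  8–9 yr: 0.18 × 7.5 = 1.35
  10–13 yr: 0.37 × 3 = 1.11
  14+ yr: 0.35 × 9 = 3.15
Post-stratified estimate = 6.71 → 6.7.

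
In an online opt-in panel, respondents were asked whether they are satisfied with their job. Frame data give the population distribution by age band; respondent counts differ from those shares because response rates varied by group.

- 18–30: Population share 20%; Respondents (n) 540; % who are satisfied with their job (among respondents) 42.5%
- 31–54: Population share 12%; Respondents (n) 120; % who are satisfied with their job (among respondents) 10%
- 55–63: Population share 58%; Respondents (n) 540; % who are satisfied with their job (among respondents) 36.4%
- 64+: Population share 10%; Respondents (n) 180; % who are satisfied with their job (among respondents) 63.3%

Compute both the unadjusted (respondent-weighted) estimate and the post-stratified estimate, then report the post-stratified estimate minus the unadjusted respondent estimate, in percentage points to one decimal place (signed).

-2.9 percentage points

Without adjustment, the pooled respondent share is:
  (540/1380)×42.5 + (120/1380)×10 + (540/1380)×36.4 + (180/1380)×63.3 = 40%
Reweighting by population age band shares:
  0.2×42.5 + 0.12×10 + 0.58×36.4 + 0.1×63.3 = 37.142%
Difference = 37.142 − 40 = -2.858 pp.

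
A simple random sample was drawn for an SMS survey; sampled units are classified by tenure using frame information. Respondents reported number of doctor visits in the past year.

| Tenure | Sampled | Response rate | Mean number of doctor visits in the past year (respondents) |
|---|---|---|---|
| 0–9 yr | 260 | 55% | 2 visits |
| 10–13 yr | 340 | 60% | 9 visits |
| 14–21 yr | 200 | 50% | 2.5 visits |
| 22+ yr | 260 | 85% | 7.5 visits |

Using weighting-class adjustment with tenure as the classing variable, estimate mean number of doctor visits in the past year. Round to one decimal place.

Inverse-response-rate weighting restores each class to its sampled count, so class totals weight by n_sampled:
  0–9 yr: 260 × 2 = 520
  10–13 yr: 340 × 9 = 3060
  14–21 yr: 200 × 2.5 = 500
  22+ yr: 260 × 7.5 = 1950
Adjusted estimate = 6030 / 1,060 = 5.68868 → 5.7.

5.7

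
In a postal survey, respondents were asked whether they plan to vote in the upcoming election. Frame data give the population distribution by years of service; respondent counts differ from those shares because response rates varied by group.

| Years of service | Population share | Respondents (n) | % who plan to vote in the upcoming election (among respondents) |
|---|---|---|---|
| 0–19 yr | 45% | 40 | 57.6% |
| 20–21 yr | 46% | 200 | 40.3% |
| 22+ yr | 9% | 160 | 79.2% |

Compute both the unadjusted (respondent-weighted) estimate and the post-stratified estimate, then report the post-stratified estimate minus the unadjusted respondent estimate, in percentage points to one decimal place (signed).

Unadjusted (pooled respondent) estimate weights by respondent counts:
  (40/400)×57.6 + (200/400)×40.3 + (160/400)×79.2 = 57.59%
Reweighting by population years of service shares:
  0.45×57.6 + 0.46×40.3 + 0.09×79.2 = 51.586%
Difference = 51.586 − 57.59 = -6.004 pp.

-6.0 percentage points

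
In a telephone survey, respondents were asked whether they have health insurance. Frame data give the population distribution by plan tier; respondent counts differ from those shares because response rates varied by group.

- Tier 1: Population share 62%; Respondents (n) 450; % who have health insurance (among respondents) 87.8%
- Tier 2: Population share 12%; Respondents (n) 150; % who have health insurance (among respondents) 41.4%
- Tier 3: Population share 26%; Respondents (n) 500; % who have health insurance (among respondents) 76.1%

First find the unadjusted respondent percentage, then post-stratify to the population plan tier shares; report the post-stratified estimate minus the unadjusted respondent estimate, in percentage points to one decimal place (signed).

Without adjustment, the pooled respondent share is:
  (450/1100)×87.8 + (150/1100)×41.4 + (500/1100)×76.1 = 76.1545%
Post-stratified estimate weights by population shares:
  0.62×87.8 + 0.12×41.4 + 0.26×76.1 = 79.19%
Difference = 79.19 − 76.1545 = 3.0355 pp.

+3.0 percentage points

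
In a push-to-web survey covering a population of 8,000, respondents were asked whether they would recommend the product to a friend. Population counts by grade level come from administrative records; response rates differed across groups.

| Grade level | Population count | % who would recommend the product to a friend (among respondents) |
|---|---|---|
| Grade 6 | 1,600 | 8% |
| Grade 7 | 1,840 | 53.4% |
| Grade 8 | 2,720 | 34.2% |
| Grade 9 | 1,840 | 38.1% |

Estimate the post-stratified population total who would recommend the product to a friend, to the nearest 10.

2,740

Apply each group's respondent rate to its population count:
  Grade 6: 1,600 × 8% = 128
  Grade 7: 1,840 × 53.4% = 982.56
  Grade 8: 2,720 × 34.2% = 930.24
  Grade 9: 1,840 × 38.1% = 701.04
Estimated total = 2741.84 → 2,740.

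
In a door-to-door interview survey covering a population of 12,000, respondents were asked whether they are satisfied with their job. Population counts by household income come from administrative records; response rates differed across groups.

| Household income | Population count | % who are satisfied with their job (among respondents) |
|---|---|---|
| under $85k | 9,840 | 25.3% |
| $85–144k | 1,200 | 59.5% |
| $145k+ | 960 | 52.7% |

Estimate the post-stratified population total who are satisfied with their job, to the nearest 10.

Each cell contributes its population count × the respondent rate:
  under $85k: 9,840 × 25.3% = 2489.52
  $85–144k: 1,200 × 59.5% = 714
  $145k+: 960 × 52.7% = 505.92
Estimated total = 3709.44 → 3,710.

3,710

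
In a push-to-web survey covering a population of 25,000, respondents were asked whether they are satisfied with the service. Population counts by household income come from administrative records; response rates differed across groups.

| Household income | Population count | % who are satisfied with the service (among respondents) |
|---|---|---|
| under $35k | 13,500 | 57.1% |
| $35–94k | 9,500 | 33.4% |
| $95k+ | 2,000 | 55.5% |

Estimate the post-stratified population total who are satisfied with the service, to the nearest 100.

12,000

Apply each group's respondent rate to its population count:
  under $35k: 13,500 × 57.1% = 7708.5
  $35–94k: 9,500 × 33.4% = 3173
  $95k+: 2,000 × 55.5% = 1110
Estimated total = 11991.5 → 12,000.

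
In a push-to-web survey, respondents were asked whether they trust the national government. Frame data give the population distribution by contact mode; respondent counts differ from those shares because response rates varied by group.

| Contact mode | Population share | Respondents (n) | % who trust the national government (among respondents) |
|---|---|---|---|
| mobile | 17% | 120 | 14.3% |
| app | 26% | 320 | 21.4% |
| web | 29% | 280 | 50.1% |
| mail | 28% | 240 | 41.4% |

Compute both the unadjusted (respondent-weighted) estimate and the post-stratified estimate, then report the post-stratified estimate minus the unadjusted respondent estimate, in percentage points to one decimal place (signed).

Naive respondent-only estimate (weights = respondent counts):
  (120/960)×14.3 + (320/960)×21.4 + (280/960)×50.1 + (240/960)×41.4 = 33.8833%
Post-stratified estimate weights by population shares:
  0.17×14.3 + 0.26×21.4 + 0.29×50.1 + 0.28×41.4 = 34.116%
Difference = 34.116 − 33.8833 = 0.2327 pp.

+0.2 percentage points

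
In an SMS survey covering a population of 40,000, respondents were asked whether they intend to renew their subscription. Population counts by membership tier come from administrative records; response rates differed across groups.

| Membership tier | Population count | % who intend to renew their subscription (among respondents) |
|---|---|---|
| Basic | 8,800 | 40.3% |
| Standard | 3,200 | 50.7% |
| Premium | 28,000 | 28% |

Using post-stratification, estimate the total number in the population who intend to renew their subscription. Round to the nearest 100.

13,000

Estimated count per cell = population count × respondent percentage:
  Basic: 8,800 × 40.3% = 3546.4
  Standard: 3,200 × 50.7% = 1622.4
  Premium: 28,000 × 28% = 7840
Estimated total = 13008.8 → 13,000.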